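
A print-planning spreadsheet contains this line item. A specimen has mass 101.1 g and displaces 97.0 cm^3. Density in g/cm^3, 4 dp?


rho = 101.1 / 97.0 = 1.0423 g/cm^3


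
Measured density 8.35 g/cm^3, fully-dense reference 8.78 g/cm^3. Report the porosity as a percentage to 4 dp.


Porosity = (1-8.35/8.78)*100 = 4.8975 %


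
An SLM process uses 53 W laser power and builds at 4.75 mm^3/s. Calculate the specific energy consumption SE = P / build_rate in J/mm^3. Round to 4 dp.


SE = 53 / 4.75 = 11.1579 J/mm^3


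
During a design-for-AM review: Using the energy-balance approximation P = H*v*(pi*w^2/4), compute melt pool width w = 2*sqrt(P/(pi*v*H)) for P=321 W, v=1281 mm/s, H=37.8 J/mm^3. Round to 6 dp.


w = 2*sqrt(321/(pi*1281*37.8)) = 0.091873 mm


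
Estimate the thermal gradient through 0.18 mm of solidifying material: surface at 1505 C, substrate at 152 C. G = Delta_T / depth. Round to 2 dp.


G = (1505-152)/0.18 = 7516.67 C/mm


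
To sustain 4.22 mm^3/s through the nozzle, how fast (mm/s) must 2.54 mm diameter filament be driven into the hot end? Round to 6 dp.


A = pi*(2.54/2)^2 = 5.067075
v = 4.22 / 5.067075 = 0.832828 mm/s


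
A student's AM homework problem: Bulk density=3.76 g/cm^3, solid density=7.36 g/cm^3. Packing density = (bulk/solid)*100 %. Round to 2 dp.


Packing = (3.76/7.36)*100 = 51.09 %


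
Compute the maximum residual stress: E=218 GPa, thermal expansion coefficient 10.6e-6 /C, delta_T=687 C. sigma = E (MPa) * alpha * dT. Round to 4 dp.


sigma = 218*1000 * 10.6e-6 * 687 = 1587.5196 MPa


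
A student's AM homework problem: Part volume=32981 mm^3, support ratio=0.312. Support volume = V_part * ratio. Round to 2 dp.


V_support = 32981 * 0.312 = 10290.07 mm^3


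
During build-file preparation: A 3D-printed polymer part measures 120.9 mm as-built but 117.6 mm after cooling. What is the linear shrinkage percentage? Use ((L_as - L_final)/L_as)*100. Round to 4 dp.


Shrinkage = ((120.9-117.6)/120.9)*100 = 2.7295 %


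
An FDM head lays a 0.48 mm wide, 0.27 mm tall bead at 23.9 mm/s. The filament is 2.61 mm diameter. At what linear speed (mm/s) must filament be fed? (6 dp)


Q = 0.48 * 0.27 * 23.9 = 3.09744 mm^3/s
A_fil = pi*(2.61/2)^2 = 5.35021083 mm^2
v_feed = 3.09744 / 5.35021083 = 0.578938 mm/s


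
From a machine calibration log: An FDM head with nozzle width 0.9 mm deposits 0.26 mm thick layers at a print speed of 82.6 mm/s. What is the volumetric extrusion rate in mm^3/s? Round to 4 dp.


Rate = 0.9 * 0.26 * 82.6 = 19.3284 mm^3/s


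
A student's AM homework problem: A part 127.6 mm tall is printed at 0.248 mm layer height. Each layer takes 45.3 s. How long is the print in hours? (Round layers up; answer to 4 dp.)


Layers = ceil(127.6/0.248) = 515
t = 515 * 45.3 / 3600 = 6.4804 hrs


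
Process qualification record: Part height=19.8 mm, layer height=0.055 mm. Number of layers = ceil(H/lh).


Layers = ceil(19.8/0.055) = 360


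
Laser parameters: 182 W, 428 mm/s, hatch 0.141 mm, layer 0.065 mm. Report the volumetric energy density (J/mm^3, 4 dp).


E = 182 / (428*0.141*0.065) = 46.3976 J/mm^3


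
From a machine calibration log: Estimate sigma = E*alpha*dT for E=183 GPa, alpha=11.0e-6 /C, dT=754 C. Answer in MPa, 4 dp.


sigma = 183*1000 * 11.0e-6 * 754 = 1517.802 MPa


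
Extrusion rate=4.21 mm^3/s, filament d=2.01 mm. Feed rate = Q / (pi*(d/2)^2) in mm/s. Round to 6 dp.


A = pi*(2.01/2)^2 = 3.173087
v = 4.21 / 3.173087 = 1.326784 mm/s


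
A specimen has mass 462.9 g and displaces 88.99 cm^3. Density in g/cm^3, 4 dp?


rho = 462.9 / 88.99 = 5.2017 g/cm^3


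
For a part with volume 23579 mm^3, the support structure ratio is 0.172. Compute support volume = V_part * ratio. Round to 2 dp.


V_support = 23579 * 0.172 = 4055.59 mm^3


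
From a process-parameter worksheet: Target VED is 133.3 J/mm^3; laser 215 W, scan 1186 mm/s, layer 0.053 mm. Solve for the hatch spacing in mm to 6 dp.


h = 215 / (133.3*1186*0.053) = 0.025659 mm


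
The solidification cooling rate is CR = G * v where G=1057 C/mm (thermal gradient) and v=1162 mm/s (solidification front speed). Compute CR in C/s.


CR = 1057 * 1162 = 1228234 C/s


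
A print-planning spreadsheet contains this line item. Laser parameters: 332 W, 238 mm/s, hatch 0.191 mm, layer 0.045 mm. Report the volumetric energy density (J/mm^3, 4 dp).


E = 332 / (238*0.191*0.045) = 162.2988 J/mm^3


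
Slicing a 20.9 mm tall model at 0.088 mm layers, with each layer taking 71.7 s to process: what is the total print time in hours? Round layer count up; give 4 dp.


Layers = ceil(20.9/0.088) = 238
t = 238 * 71.7 / 3600 = 4.7402 hrs


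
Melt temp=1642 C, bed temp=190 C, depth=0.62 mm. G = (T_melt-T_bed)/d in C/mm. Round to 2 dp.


G = (1642-190)/0.62 = 2341.94 C/mm


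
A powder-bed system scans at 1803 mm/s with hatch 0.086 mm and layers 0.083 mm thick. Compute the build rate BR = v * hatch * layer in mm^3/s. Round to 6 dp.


Rate = 1803 * 0.086 * 0.083 = 12.869814 mm^3/s


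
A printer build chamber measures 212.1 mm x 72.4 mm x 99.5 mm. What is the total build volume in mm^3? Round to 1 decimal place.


V = 212.1 * 72.4 * 99.5 = 1527926.0 mm^3


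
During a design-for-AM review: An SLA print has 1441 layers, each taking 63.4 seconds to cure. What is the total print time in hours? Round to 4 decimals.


t = 1441 * 63.4 / 3600 = 25.3776 hrs


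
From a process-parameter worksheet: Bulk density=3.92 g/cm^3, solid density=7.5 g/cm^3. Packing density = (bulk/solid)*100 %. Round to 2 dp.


Packing = (3.92/7.5)*100 = 52.27 %


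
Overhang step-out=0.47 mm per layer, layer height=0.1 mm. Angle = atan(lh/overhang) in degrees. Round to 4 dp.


angle = atan(0.1/0.47) = 12.0115 degrees


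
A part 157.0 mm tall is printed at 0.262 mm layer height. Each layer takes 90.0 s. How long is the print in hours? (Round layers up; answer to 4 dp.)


Layers = ceil(157.0/0.262) = 600
t = 600 * 90.0 / 3600 = 15.0 hrs


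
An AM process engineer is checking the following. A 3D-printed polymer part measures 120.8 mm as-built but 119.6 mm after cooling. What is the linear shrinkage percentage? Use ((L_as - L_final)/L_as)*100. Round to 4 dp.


Shrinkage = ((120.8-119.6)/120.8)*100 = 0.9934 %


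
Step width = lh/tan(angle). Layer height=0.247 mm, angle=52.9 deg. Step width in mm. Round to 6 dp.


step = 0.247 / tan(52.9) = 0.186805 mm


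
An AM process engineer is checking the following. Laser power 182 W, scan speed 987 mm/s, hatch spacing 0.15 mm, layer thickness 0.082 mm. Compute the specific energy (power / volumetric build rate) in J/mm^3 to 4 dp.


Build rate = 987 * 0.15 * 0.082 = 12.1401 mm^3/s
SE = 182 / 12.1401 = 14.9916 J/mm^3


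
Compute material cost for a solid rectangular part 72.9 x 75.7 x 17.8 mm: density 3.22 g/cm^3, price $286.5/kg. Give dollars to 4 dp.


V = 72.9 * 75.7 * 17.8 = 98229.834 mm^3 = 98.229834 cm^3
Mass = 98.229834 * 3.22 / 1000 = 0.31630007 kg
Cost = 0.31630007 * 286.5 = 90.62 $


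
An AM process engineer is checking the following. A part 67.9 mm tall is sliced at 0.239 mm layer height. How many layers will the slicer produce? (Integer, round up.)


Layers = ceil(67.9/0.239) = 285


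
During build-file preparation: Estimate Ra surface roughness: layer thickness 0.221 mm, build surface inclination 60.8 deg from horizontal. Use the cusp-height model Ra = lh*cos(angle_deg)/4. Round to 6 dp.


Ra = 0.221 * cos(60.8) / 4 = 0.026954 mm


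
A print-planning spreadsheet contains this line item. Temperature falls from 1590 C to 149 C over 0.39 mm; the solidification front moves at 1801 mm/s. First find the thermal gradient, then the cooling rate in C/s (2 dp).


G = (1590-149)/0.39 = 3694.87179487 C/mm
CR = 3694.87179487 * 1801 = 6654464.1 C/s


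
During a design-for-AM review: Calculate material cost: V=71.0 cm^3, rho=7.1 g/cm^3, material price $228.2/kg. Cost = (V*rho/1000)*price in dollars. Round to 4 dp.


Mass = 71.0*7.1/1000 = 0.5041 kg
Cost = 0.5041 * 228.2 = 115.0356 $


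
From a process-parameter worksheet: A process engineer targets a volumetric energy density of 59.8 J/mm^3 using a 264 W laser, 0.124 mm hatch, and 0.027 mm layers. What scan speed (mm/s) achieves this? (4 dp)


v = 264 / (59.8*0.124*0.027) = 1318.6128 mm/s


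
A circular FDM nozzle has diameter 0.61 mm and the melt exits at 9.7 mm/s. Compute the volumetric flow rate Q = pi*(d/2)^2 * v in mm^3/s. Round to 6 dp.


A = pi*(0.61/2)^2 = 0.29224666 mm^2
Q = 0.29224666 * 9.7 = 2.834793 mm^3/s


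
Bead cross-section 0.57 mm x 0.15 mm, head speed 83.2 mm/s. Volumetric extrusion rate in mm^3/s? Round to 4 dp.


Rate = 0.57 * 0.15 * 83.2 = 7.1136 mm^3/s


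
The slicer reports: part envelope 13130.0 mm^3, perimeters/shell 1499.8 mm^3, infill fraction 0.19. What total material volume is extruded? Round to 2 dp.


V_infill = (13130.0 - 1499.8) * 0.19 = 2209.74
V_total = 1499.8 + 2209.74 = 3709.54 mm^3


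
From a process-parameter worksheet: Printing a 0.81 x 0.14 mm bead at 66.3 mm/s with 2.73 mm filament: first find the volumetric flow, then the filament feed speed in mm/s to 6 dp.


Q = 0.81 * 0.14 * 66.3 = 7.51842 mm^3/s
A_fil = pi*(2.73/2)^2 = 5.85349397 mm^2
v_feed = 7.51842 / 5.85349397 = 1.284433 mm/s


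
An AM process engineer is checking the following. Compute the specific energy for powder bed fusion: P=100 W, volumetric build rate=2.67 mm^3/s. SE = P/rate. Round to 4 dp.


SE = 100 / 2.67 = 37.4532 J/mm^3


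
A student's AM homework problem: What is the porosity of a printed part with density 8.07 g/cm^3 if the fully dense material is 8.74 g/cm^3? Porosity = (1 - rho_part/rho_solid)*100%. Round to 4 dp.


Porosity = (1-8.07/8.74)*100 = 7.6659 %


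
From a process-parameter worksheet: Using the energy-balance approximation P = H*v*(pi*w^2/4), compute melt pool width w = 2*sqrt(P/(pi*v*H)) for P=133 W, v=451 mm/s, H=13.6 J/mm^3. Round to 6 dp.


w = 2*sqrt(133/(pi*451*13.6)) = 0.166159 mm


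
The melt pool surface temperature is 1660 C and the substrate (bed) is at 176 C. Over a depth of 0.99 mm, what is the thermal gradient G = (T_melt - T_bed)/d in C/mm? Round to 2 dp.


G = (1660-176)/0.99 = 1498.99 C/mm


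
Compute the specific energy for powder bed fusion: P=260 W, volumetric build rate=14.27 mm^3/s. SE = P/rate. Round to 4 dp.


SE = 260 / 14.27 = 18.22 J/mm^3


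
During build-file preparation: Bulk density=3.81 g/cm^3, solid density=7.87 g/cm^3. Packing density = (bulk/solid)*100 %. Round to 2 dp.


Packing = (3.81/7.87)*100 = 48.41 %


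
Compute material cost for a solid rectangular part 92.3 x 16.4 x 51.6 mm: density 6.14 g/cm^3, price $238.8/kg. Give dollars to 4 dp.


V = 92.3 * 16.4 * 51.6 = 78107.952 mm^3 = 78.107952 cm^3
Mass = 78.107952 * 6.14 / 1000 = 0.47958283 kg
Cost = 0.47958283 * 238.8 = 114.5244 $


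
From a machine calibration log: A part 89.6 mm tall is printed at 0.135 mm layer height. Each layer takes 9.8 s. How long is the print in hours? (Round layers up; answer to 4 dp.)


Layers = ceil(89.6/0.135) = 664
t = 664 * 9.8 / 3600 = 1.8076 hrs


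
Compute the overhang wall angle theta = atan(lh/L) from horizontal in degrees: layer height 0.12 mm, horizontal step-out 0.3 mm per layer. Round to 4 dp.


angle = atan(0.12/0.3) = 21.8014 degrees


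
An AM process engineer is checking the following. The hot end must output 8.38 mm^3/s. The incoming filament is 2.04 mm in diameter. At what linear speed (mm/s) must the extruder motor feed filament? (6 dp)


A = pi*(2.04/2)^2 = 3.268513
v = 8.38 / 3.268513 = 2.563857 mm/s


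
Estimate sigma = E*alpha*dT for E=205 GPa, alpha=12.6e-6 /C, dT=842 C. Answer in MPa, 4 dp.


sigma = 205*1000 * 12.6e-6 * 842 = 2174.886 MPa


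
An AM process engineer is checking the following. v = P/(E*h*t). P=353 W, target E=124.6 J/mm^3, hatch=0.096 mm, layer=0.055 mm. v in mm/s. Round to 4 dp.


v = 353 / (124.6*0.096*0.055) = 536.5655 mm/s


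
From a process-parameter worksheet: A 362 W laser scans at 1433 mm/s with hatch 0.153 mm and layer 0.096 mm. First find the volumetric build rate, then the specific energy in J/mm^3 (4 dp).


Build rate = 1433 * 0.153 * 0.096 = 21.047904 mm^3/s
SE = 362 / 21.047904 = 17.1989 J/mm^3


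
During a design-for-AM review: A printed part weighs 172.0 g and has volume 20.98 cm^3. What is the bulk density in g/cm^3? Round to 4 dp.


rho = 172.0 / 20.98 = 8.1983 g/cm^3


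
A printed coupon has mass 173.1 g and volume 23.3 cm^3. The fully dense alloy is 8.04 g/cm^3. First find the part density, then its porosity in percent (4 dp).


rho_part = 173.1 / 23.3 = 7.42918455 g/cm^3
Porosity = (1 - 7.42918455/8.04)*100 = 7.5972 %


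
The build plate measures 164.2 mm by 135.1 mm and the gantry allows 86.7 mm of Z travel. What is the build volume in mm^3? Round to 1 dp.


V = 164.2 * 135.1 * 86.7 = 1923302.5 mm^3


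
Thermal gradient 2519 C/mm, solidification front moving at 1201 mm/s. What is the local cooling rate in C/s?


CR = 2519 * 1201 = 3025319 C/s


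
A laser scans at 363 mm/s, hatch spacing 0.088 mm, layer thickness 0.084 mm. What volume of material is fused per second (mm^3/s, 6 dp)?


Rate = 363 * 0.088 * 0.084 = 2.683296 mm^3/s


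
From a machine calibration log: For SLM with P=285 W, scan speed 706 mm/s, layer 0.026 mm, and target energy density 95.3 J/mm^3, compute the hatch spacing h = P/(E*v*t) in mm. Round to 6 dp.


h = 285 / (95.3*706*0.026) = 0.16292 mm


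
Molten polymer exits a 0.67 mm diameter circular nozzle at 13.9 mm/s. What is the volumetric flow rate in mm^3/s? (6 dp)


A = pi*(0.67/2)^2 = 0.35256524 mm^2
Q = 0.35256524 * 13.9 = 4.900657 mm^3/s


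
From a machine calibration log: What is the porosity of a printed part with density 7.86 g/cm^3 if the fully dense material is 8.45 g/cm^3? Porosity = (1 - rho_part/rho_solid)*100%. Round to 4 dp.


Porosity = (1-7.86/8.45)*100 = 6.9822 %


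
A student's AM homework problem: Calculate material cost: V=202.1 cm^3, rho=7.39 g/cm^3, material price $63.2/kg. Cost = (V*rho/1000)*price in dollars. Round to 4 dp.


Mass = 202.1*7.39/1000 = 1.493519 kg
Cost = 1.493519 * 63.2 = 94.3904 $


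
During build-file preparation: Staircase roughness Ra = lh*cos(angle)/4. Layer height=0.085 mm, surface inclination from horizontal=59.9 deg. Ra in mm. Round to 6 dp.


Ra = 0.085 * cos(59.9) / 4 = 0.010657 mm


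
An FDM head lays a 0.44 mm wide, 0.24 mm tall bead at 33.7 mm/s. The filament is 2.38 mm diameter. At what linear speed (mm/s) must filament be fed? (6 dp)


Q = 0.44 * 0.24 * 33.7 = 3.55872 mm^3/s
A_fil = pi*(2.38/2)^2 = 4.44880936 mm^2
v_feed = 3.55872 / 4.44880936 = 0.799926 mm/s


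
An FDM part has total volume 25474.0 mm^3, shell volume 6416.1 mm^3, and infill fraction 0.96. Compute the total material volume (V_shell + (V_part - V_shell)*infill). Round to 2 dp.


V_infill = (25474.0 - 6416.1) * 0.96 = 18295.58
V_total = 6416.1 + 18295.58 = 24711.68 mm^3


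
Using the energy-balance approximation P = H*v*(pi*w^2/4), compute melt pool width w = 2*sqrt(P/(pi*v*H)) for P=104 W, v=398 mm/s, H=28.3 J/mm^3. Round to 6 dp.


w = 2*sqrt(104/(pi*398*28.3)) = 0.108427 mm


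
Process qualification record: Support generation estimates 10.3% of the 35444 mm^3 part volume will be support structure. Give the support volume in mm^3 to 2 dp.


V_support = 35444 * 0.103 = 3650.73 mm^3


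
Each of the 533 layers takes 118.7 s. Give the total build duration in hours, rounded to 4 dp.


t = 533 * 118.7 / 3600 = 17.5742 hrs


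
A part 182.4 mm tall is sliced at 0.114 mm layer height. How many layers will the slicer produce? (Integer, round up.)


Layers = ceil(182.4/0.114) = 1600


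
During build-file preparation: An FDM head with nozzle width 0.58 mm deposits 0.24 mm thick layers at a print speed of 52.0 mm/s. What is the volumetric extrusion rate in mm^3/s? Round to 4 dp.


Rate = 0.58 * 0.24 * 52.0 = 7.2384 mm^3/s


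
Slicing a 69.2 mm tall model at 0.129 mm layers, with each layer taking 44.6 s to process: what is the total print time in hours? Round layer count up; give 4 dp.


Layers = ceil(69.2/0.129) = 537
t = 537 * 44.6 / 3600 = 6.6528 hrs


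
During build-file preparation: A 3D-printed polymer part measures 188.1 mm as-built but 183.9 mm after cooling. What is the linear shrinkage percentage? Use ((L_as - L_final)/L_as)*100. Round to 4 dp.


Shrinkage = ((188.1-183.9)/188.1)*100 = 2.2329 %


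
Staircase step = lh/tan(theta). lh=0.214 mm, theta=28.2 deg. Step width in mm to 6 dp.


step = 0.214 / tan(28.2) = 0.399108 mm


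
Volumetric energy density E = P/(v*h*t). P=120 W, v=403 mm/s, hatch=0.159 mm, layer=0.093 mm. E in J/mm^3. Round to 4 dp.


E = 120 / (403*0.159*0.093) = 20.1371 J/mm^3


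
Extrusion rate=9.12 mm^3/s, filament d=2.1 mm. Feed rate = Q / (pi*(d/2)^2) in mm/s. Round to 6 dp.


A = pi*(2.1/2)^2 = 3.463606
v = 9.12 / 3.463606 = 2.633094 mm/s


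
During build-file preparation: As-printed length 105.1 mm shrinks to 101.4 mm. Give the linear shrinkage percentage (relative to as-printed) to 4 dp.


Shrinkage = ((105.1-101.4)/105.1)*100 = 3.5205 %


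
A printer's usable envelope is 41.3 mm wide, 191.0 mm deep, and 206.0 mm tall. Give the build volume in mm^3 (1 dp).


V = 41.3 * 191.0 * 206.0 = 1624989.8 mm^3


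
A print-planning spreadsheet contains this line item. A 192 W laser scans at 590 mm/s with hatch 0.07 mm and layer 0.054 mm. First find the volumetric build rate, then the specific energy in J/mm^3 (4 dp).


Build rate = 590 * 0.07 * 0.054 = 2.2302 mm^3/s
SE = 192 / 2.2302 = 86.0909 J/mm^3


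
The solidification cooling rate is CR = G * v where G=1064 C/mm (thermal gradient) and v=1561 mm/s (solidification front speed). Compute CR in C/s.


CR = 1064 * 1561 = 1660904 C/s


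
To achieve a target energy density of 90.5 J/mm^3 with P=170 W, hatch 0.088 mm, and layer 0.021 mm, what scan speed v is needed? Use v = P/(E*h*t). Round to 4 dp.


v = 170 / (90.5*0.088*0.021) = 1016.4789 mm/s


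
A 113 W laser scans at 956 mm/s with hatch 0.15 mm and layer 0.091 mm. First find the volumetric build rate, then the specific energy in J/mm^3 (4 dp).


Build rate = 956 * 0.15 * 0.091 = 13.0494 mm^3/s
SE = 113 / 13.0494 = 8.6594 J/mm^3


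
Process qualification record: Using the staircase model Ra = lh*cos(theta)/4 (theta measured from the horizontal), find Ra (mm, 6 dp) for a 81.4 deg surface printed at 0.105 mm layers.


Ra = 0.105 * cos(81.4) / 4 = 0.003925 mm


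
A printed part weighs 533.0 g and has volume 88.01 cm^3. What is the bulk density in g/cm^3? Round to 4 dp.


rho = 533.0 / 88.01 = 6.0561 g/cm^3


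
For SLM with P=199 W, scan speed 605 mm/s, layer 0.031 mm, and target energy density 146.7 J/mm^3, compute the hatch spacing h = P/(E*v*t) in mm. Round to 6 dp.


h = 199 / (146.7*605*0.031) = 0.072328 mm


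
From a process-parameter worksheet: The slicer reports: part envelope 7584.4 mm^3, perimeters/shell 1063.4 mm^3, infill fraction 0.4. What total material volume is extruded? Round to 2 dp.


V_infill = (7584.4 - 1063.4) * 0.4 = 2608.4
V_total = 1063.4 + 2608.4 = 3671.8 mm^3


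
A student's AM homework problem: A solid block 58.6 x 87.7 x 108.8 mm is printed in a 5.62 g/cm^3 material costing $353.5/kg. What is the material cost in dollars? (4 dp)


V = 58.6 * 87.7 * 108.8 = 559147.136 mm^3 = 559.147136 cm^3
Mass = 559.147136 * 5.62 / 1000 = 3.1424069 kg
Cost = 3.1424069 * 353.5 = 1110.8408 $


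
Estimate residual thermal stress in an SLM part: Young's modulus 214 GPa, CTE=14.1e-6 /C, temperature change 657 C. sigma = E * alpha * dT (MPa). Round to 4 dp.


sigma = 214*1000 * 14.1e-6 * 657 = 1982.4318 MPa


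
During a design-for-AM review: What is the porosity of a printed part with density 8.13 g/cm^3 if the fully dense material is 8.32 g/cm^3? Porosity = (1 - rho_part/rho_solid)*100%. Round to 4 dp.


Porosity = (1-8.13/8.32)*100 = 2.2837 %


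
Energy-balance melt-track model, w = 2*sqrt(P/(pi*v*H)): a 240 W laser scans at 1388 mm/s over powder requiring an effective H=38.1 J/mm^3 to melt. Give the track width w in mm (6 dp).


w = 2*sqrt(240/(pi*1388*38.1)) = 0.076016 mm


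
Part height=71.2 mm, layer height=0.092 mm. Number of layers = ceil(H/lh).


Layers = ceil(71.2/0.092) = 774


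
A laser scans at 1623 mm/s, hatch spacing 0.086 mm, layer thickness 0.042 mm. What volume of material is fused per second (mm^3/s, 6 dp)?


Rate = 1623 * 0.086 * 0.042 = 5.862276 mm^3/s


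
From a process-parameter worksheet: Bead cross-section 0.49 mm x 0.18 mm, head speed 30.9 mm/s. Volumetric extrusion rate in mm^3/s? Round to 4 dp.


Rate = 0.49 * 0.18 * 30.9 = 2.7254 mm^3/s


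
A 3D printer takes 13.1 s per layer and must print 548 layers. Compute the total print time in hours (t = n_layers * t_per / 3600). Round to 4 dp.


t = 548 * 13.1 / 3600 = 1.9941 hrs


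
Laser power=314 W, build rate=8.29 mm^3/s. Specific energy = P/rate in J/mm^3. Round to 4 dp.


SE = 314 / 8.29 = 37.877 J/mm^3


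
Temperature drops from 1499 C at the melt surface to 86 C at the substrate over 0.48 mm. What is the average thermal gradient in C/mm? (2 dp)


G = (1499-86)/0.48 = 2943.75 C/mm


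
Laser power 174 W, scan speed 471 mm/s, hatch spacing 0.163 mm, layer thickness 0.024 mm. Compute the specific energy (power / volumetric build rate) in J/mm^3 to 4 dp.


Build rate = 471 * 0.163 * 0.024 = 1.842552 mm^3/s
SE = 174 / 1.842552 = 94.4342 J/mm^3


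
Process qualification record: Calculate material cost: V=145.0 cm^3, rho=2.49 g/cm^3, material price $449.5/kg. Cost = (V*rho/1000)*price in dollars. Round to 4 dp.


Mass = 145.0*2.49/1000 = 0.36105 kg
Cost = 0.36105 * 449.5 = 162.292 $


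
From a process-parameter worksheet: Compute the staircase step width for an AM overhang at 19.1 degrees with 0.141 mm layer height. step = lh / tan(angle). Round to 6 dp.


step = 0.141 / tan(19.1) = 0.407184 mm


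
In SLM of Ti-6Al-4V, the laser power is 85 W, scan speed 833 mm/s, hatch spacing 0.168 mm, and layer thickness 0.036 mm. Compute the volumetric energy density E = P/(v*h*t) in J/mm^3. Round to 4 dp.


E = 85 / (833*0.168*0.036) = 16.8718 J/mm^3


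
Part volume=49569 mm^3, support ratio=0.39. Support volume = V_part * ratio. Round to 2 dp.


V_support = 49569 * 0.39 = 19331.91 mm^3


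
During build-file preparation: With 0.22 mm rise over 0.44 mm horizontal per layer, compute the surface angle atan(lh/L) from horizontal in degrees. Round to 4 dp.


angle = atan(0.22/0.44) = 26.5651 degrees


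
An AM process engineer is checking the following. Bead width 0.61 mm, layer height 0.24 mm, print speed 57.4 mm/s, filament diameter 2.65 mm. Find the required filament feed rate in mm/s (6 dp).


Q = 0.61 * 0.24 * 57.4 = 8.40336 mm^3/s
A_fil = pi*(2.65/2)^2 = 5.5154586 mm^2
v_feed = 8.40336 / 5.5154586 = 1.523601 mm/s


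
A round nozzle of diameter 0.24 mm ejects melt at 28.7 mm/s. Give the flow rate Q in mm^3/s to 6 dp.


A = pi*(0.24/2)^2 = 0.04523893 mm^2
Q = 0.04523893 * 28.7 = 1.298357 mm^3/s


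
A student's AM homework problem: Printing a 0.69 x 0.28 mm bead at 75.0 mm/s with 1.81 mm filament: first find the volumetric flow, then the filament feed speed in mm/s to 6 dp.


Q = 0.69 * 0.28 * 75.0 = 14.49 mm^3/s
A_fil = pi*(1.81/2)^2 = 2.57304292 mm^2
v_feed = 14.49 / 2.57304292 = 5.631465 mm/s


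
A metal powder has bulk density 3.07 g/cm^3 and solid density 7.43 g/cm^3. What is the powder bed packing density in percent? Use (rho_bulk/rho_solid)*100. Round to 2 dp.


Packing = (3.07/7.43)*100 = 41.32 %


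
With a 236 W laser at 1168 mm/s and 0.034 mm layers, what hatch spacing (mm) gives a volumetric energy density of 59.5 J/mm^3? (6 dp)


h = 236 / (59.5*1168*0.034) = 0.099879 mm


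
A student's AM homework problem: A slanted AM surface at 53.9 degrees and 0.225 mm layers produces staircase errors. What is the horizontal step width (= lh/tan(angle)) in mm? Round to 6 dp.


step = 0.225 / tan(53.9) = 0.164073 mm


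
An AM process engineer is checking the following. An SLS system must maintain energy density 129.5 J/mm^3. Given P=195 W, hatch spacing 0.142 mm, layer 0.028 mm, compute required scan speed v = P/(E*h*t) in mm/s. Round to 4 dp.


v = 195 / (129.5*0.142*0.028) = 378.7202 mm/s


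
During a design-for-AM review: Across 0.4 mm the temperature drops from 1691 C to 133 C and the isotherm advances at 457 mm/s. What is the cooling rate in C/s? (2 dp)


G = (1691-133)/0.4 = 3895.0 C/mm
CR = 3895.0 * 457 = 1780015.0 C/s


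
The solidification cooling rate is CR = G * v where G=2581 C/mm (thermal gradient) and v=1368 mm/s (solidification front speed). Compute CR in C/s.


CR = 2581 * 1368 = 3530808 C/s


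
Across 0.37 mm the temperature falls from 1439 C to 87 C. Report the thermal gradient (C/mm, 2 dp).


G = (1439-87)/0.37 = 3654.05 C/mm


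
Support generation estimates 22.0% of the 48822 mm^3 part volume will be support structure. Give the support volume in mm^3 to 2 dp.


V_support = 48822 * 0.22 = 10740.84 mm^3


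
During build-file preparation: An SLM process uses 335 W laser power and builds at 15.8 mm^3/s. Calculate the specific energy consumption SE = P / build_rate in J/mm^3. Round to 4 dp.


SE = 335 / 15.8 = 21.2025 J/mm^3


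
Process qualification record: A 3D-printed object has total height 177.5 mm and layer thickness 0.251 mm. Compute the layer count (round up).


Layers = ceil(177.5/0.251) = 708


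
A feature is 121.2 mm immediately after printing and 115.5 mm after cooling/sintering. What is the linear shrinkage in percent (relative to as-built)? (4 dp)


Shrinkage = ((121.2-115.5)/121.2)*100 = 4.703 %


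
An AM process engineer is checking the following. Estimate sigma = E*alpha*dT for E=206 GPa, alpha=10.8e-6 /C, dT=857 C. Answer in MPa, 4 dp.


sigma = 206*1000 * 10.8e-6 * 857 = 1906.6536 MPa


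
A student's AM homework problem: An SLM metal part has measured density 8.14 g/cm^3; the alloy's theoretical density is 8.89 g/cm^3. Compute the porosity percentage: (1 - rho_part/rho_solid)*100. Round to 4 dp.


Porosity = (1-8.14/8.89)*100 = 8.4364 %


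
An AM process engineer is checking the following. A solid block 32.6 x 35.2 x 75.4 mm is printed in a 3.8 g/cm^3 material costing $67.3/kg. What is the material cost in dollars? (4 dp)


V = 32.6 * 35.2 * 75.4 = 86523.008 mm^3 = 86.523008 cm^3
Mass = 86.523008 * 3.8 / 1000 = 0.32878743 kg
Cost = 0.32878743 * 67.3 = 22.1274 $


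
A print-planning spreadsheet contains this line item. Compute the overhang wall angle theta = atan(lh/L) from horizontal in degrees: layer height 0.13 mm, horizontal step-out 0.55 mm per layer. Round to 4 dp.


angle = atan(0.13/0.55) = 13.2986 degrees


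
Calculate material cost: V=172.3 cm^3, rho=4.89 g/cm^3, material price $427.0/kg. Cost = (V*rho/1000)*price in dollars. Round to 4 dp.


Mass = 172.3*4.89/1000 = 0.842547 kg
Cost = 0.842547 * 427.0 = 359.7676 $


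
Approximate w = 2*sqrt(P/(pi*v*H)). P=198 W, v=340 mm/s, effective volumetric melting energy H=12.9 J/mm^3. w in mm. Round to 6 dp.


w = 2*sqrt(198/(pi*340*12.9)) = 0.239747 mm


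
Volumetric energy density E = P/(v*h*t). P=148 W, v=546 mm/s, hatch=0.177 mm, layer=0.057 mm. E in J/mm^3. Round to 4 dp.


E = 148 / (546*0.177*0.057) = 26.8671 J/mm^3


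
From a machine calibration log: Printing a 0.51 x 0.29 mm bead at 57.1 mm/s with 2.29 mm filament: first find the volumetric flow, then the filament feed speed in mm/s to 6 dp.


Q = 0.51 * 0.29 * 57.1 = 8.44509 mm^3/s
A_fil = pi*(2.29/2)^2 = 4.11870651 mm^2
v_feed = 8.44509 / 4.11870651 = 2.050423 mm/s


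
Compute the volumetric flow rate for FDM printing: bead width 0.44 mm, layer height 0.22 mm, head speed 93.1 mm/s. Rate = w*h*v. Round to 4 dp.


Rate = 0.44 * 0.22 * 93.1 = 9.0121 mm^3/s


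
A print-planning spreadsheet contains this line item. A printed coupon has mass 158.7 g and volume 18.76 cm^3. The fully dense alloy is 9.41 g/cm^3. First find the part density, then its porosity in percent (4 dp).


rho_part = 158.7 / 18.76 = 8.45948827 g/cm^3
Porosity = (1 - 8.45948827/9.41)*100 = 10.1011 %


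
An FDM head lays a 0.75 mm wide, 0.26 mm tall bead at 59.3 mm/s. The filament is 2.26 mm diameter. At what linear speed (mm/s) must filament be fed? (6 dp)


Q = 0.75 * 0.26 * 59.3 = 11.5635 mm^3/s
A_fil = pi*(2.26/2)^2 = 4.01149966 mm^2
v_feed = 11.5635 / 4.01149966 = 2.882588 mm/s


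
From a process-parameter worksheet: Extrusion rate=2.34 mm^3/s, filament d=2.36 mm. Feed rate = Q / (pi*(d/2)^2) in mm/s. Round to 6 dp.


A = pi*(2.36/2)^2 = 4.374354
v = 2.34 / 4.374354 = 0.534936 mm/s


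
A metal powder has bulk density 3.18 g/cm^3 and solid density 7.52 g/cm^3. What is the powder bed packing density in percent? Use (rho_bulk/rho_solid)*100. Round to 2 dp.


Packing = (3.18/7.52)*100 = 42.29 %


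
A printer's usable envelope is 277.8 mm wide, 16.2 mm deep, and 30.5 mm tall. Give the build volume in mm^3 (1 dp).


V = 277.8 * 16.2 * 30.5 = 137261.0 mm^3


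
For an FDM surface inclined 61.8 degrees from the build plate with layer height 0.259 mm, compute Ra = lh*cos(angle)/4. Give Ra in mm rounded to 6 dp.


Ra = 0.259 * cos(61.8) / 4 = 0.030598 mm


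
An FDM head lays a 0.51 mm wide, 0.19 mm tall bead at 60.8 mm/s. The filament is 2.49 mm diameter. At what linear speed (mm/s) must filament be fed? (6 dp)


Q = 0.51 * 0.19 * 60.8 = 5.89152 mm^3/s
A_fil = pi*(2.49/2)^2 = 4.86954715 mm^2
v_feed = 5.89152 / 4.86954715 = 1.20987 mm/s


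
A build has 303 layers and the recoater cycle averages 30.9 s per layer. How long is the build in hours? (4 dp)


t = 303 * 30.9 / 3600 = 2.6008 hrs


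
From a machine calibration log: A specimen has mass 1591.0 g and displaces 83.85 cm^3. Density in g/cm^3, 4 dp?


rho = 1591.0 / 83.85 = 18.9744 g/cm^3


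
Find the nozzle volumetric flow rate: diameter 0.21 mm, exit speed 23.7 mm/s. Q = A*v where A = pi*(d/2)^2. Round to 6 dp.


A = pi*(0.21/2)^2 = 0.03463606 mm^2
Q = 0.03463606 * 23.7 = 0.820875 mm^3/s


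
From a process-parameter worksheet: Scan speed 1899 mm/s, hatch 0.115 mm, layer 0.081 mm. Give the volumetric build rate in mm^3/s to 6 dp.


Rate = 1899 * 0.115 * 0.081 = 17.689185 mm^3/s


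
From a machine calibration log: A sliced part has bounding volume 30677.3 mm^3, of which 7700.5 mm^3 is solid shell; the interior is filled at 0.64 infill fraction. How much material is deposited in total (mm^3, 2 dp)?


V_infill = (30677.3 - 7700.5) * 0.64 = 14705.15
V_total = 7700.5 + 14705.15 = 22405.65 mm^3


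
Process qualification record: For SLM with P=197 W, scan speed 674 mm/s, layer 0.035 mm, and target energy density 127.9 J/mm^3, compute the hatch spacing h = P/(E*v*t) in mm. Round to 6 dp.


h = 197 / (127.9*674*0.035) = 0.065293 mm


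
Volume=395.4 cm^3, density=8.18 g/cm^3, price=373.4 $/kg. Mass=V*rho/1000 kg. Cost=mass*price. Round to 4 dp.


Mass = 395.4*8.18/1000 = 3.234372 kg
Cost = 3.234372 * 373.4 = 1207.7145 $


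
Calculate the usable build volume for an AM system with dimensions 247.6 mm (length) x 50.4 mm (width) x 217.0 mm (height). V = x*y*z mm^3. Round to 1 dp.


V = 247.6 * 50.4 * 217.0 = 2707951.7 mm^3


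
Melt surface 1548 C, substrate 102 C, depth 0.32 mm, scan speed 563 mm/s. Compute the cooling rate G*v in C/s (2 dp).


G = (1548-102)/0.32 = 4518.75 C/mm
CR = 4518.75 * 563 = 2544056.25 C/s


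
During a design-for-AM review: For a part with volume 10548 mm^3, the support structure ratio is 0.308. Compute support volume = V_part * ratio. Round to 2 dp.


V_support = 10548 * 0.308 = 3248.78 mm^3


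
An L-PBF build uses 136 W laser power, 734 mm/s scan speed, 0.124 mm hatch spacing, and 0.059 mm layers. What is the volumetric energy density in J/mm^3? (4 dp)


E = 136 / (734*0.124*0.059) = 25.3261 J/mm^3


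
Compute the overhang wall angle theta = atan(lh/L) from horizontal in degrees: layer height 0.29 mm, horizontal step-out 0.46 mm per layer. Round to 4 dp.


angle = atan(0.29/0.46) = 32.2288 degrees


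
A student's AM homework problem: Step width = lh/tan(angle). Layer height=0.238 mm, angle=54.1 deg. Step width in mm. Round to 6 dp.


step = 0.238 / tan(54.1) = 0.172283 mm


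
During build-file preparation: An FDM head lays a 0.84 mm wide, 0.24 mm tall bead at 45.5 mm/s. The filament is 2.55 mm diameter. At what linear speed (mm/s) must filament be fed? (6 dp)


Q = 0.84 * 0.24 * 45.5 = 9.1728 mm^3/s
A_fil = pi*(2.55/2)^2 = 5.10705156 mm^2
v_feed = 9.1728 / 5.10705156 = 1.796105 mm/s


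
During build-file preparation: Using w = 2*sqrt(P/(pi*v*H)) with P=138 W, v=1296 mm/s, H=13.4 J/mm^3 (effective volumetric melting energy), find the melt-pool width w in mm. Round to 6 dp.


w = 2*sqrt(138/(pi*1296*13.4)) = 0.100587 mm


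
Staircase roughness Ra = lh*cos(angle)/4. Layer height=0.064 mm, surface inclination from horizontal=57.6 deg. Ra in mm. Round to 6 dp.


Ra = 0.064 * cos(57.6) / 4 = 0.008573 mm


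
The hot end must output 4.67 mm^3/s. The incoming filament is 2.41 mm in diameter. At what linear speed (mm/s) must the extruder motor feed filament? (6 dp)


A = pi*(2.41/2)^2 = 4.561671
v = 4.67 / 4.561671 = 1.023748 mm/s


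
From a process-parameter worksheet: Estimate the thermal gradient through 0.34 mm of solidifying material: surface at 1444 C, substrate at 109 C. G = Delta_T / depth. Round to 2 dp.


G = (1444-109)/0.34 = 3926.47 C/mm


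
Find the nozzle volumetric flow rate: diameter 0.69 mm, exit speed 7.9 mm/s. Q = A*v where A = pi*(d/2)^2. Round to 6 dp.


A = pi*(0.69/2)^2 = 0.37392807 mm^2
Q = 0.37392807 * 7.9 = 2.954032 mm^3/s


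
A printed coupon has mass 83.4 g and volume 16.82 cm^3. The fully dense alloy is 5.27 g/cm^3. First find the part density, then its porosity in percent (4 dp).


rho_part = 83.4 / 16.82 = 4.95838288 g/cm^3
Porosity = (1 - 4.95838288/5.27)*100 = 5.913 %


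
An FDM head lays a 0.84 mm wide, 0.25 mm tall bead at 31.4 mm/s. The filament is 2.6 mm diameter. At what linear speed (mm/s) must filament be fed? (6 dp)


Q = 0.84 * 0.25 * 31.4 = 6.594 mm^3/s
A_fil = pi*(2.6/2)^2 = 5.30929158 mm^2
v_feed = 6.594 / 5.30929158 = 1.241974 mm/s


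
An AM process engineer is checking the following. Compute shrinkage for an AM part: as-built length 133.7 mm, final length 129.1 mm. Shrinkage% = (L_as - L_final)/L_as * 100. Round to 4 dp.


Shrinkage = ((133.7-129.1)/133.7)*100 = 3.4405 %


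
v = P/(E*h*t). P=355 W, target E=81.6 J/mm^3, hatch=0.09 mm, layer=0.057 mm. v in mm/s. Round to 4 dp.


v = 355 / (81.6*0.09*0.057) = 848.0488 mm/s


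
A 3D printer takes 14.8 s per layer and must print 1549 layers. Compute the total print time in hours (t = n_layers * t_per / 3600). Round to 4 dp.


t = 1549 * 14.8 / 3600 = 6.3681 hrs


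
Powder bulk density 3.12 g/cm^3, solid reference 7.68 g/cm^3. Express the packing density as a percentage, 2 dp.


Packing = (3.12/7.68)*100 = 40.63 %


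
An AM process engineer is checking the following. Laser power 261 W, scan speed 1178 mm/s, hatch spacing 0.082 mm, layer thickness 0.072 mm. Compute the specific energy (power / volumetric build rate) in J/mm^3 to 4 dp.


Build rate = 1178 * 0.082 * 0.072 = 6.954912 mm^3/s
SE = 261 / 6.954912 = 37.5274 J/mm^3


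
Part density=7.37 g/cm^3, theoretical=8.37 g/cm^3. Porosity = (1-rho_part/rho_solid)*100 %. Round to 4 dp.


Porosity = (1-7.37/8.37)*100 = 11.9474 %


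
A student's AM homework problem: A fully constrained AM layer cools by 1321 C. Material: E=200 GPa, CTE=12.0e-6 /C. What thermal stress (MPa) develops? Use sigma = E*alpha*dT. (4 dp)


sigma = 200*1000 * 12.0e-6 * 1321 = 3170.4 MPa


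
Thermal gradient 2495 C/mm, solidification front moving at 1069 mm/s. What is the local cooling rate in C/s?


CR = 2495 * 1069 = 2667155 C/s


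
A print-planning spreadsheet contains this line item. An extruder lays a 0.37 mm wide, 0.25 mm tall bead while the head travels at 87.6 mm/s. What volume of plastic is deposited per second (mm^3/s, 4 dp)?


Rate = 0.37 * 0.25 * 87.6 = 8.103 mm^3/s


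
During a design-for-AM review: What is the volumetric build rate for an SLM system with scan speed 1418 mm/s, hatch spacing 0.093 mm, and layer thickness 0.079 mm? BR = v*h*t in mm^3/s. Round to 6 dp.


Rate = 1418 * 0.093 * 0.079 = 10.418046 mm^3/s


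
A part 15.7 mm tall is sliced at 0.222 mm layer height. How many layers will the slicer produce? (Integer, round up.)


Layers = ceil(15.7/0.222) = 71


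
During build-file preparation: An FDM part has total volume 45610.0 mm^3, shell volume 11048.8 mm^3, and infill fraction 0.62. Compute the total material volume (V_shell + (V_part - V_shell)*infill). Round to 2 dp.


V_infill = (45610.0 - 11048.8) * 0.62 = 21427.94
V_total = 11048.8 + 21427.94 = 32476.74 mm^3


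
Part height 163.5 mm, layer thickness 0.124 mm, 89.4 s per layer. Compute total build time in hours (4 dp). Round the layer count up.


Layers = ceil(163.5/0.124) = 1319
t = 1319 * 89.4 / 3600 = 32.7552 hrs


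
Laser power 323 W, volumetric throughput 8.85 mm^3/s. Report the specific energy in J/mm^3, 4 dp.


SE = 323 / 8.85 = 36.4972 J/mm^3


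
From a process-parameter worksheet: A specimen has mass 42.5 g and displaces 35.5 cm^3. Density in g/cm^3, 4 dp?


rho = 42.5 / 35.5 = 1.1972 g/cm^3


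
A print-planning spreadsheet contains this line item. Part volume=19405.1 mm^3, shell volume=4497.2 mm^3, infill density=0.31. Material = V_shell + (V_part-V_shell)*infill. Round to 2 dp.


V_infill = (19405.1 - 4497.2) * 0.31 = 4621.45
V_total = 4497.2 + 4621.45 = 9118.65 mm^3


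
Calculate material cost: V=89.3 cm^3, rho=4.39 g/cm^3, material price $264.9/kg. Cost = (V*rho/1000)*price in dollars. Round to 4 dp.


Mass = 89.3*4.39/1000 = 0.392027 kg
Cost = 0.392027 * 264.9 = 103.848 $


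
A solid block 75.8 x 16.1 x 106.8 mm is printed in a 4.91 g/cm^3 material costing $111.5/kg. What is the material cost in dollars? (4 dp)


V = 75.8 * 16.1 * 106.8 = 130336.584 mm^3 = 130.336584 cm^3
Mass = 130.336584 * 4.91 / 1000 = 0.63995263 kg
Cost = 0.63995263 * 111.5 = 71.3547 $


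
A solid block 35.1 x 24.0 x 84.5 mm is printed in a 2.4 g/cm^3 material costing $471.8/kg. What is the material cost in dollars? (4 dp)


V = 35.1 * 24.0 * 84.5 = 71182.8 mm^3 = 71.1828 cm^3
Mass = 71.1828 * 2.4 / 1000 = 0.17083872 kg
Cost = 0.17083872 * 471.8 = 80.6017 $


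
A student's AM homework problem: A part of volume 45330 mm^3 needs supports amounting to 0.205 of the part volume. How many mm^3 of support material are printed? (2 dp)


V_support = 45330 * 0.205 = 9292.65 mm^3


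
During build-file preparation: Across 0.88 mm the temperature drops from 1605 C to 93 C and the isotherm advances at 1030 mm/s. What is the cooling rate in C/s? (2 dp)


G = (1605-93)/0.88 = 1718.18181818 C/mm
CR = 1718.18181818 * 1030 = 1769727.27 C/s


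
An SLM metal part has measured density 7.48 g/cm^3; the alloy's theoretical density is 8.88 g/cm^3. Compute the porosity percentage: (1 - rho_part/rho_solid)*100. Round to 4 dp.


Porosity = (1-7.48/8.88)*100 = 15.7658 %


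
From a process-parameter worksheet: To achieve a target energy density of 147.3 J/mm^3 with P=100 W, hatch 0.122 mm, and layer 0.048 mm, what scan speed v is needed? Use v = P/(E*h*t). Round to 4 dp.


v = 100 / (147.3*0.122*0.048) = 115.9301 mm/s
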